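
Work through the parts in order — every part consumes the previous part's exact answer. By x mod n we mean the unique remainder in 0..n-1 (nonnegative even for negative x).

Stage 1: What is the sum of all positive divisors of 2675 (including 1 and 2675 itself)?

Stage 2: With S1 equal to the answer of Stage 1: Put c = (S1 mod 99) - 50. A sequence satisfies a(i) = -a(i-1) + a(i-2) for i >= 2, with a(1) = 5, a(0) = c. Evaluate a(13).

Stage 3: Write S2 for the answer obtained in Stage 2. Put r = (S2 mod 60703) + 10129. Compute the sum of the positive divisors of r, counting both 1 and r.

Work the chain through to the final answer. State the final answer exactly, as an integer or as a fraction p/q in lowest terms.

90048

Stage 1: 2675 = 5^2 * 107; sigma = (1 + 5 + 25) * (1 + 107) = 31 * 108 = 3348; answer 3348
Stage 2: S1 = 3348; c = 31; a(2) = -1*(5) + 1*(31) = 26; iterating: a(2)=26, a(3)=-21, a(4)=47, a(5)=-68, a(6)=115, a(7)=-183, a(8)=298, a(9)=-481, a(10)=779, a(11)=-1260, a(12)=2039, a(13)=-3299; answer -3299
Stage 3: S2 = -3299; r = 67533; 67533 = 3 * 22511; sigma = (1 + 3) * (1 + 22511) = 4 * 22512 = 90048; answer 90048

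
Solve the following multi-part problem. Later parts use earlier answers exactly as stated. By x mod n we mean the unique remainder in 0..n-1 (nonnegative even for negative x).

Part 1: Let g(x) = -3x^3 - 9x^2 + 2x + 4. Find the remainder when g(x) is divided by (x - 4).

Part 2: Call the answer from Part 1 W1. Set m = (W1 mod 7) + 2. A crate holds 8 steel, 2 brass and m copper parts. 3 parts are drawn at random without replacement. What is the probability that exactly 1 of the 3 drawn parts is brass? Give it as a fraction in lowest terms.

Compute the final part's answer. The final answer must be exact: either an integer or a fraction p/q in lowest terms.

21/68

Part 1: remainder = value at the root: -3*(4)^3 - 9*(4)^2 + 2*(4)^1 + 4 = (-192) + (-144) + (8) + (4) = -324; answer -324
Part 2: W1 = -324; m = 7; total draws C(17,3) = 680; favorable C(2,1)*C(15,2) = 210; P = 21/68; answer 21/68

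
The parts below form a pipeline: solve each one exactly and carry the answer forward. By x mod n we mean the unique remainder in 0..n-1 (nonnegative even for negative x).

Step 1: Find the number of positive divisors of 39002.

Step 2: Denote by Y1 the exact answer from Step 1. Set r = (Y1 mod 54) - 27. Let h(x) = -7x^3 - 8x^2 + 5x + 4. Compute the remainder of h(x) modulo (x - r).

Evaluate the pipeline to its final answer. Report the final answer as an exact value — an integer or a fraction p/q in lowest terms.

Step 1: 39002 = 2 * 19501; number of divisors = (1+1) * (1+1) = 4; answer 4
Step 2: Y1 = 4; r = -23; remainder = value at the root: -7*(-23)^3 - 8*(-23)^2 + 5*(-23)^1 + 4 = (85169) + (-4232) + (-115) + (4) = 80826; answer 80826

80826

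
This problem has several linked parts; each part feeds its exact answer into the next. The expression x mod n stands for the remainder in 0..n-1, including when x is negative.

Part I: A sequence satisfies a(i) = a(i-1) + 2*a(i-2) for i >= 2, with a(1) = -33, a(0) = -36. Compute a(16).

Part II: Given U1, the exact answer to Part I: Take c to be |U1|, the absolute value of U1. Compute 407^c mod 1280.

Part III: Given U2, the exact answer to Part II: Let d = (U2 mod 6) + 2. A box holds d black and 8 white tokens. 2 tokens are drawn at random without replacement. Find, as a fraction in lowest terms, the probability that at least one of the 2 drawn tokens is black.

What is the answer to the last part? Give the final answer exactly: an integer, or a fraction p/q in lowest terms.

Part I: a(2) = 1*(-33) + 2*(-36) = -105; iterating: a(2)=-105, a(3)=-171, a(4)=-381, a(5)=-723, a(6)=-1485, a(7)=-2931, a(8)=-5901, a(9)=-11763, a(10)=-23565, a(11)=-47091, a(12)=-94221, a(13)=-188403, a(14)=-376845, a(15)=-753651, a(16)=-1507341; answer -1507341
Part II: U1 = -1507341; c = 1507341; squarings mod 1280: 407^1=407, 407^2=529, 407^4=801, 407^8=321, 407^16=641, 407^32=1, 407^64=1, 407^128=1, 407^256=1, 407^512=1, 407^1024=1, 407^2048=1, 407^4096=1, 407^8192=1, 407^16384=1, 407^32768=1, 407^65536=1, 407^131072=1, 407^262144=1, 407^524288=1, 407^1048576=1; 407^1507341 = 407^1 * 407^4 * 407^8 * 407^65536 * 407^131072 * 407^262144 * 407^1048576 = 567 (mod 1280); answer 567
Part III: U2 = 567; d = 5; total draws C(13,2) = 78; complement C(8,2) = 28; favorable 78 - 28 = 50; P = 25/39; answer 25/39

25/39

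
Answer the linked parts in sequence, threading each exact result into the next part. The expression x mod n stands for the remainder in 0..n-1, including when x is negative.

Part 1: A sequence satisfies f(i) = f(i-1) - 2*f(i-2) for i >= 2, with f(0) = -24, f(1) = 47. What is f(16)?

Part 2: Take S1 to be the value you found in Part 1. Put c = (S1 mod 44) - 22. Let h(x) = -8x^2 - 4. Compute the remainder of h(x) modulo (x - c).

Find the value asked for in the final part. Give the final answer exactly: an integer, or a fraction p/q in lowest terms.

-972

Part 1: f(2) = 1*(47) - 2*(-24) = 95; iterating: f(2)=95, f(3)=1, f(4)=-189, f(5)=-191, f(6)=187, f(7)=569, f(8)=195, f(9)=-943, f(10)=-1333, f(11)=553, f(12)=3219, f(13)=2113, f(14)=-4325, f(15)=-8551, f(16)=99; answer 99
Part 2: S1 = 99; c = -11; remainder = value at the root: -8*(-11)^2 - 4 = (-968) + (-4) = -972; answer -972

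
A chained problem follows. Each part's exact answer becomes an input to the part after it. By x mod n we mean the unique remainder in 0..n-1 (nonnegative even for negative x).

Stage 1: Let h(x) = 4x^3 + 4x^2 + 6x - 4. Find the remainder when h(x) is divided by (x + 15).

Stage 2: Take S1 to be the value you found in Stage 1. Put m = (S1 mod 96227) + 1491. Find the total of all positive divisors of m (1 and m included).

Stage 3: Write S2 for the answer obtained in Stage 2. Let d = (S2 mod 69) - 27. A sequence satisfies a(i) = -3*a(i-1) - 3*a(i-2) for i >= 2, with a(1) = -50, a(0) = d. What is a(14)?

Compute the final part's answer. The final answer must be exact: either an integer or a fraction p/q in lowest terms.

Stage 1: remainder = value at the root: 4*(-15)^3 + 4*(-15)^2 + 6*(-15)^1 - 4 = (-13500) + (900) + (-90) + (-4) = -12694; answer -12694
Stage 2: S1 = -12694; m = 85024; 85024 = 2^5 * 2657; sigma = (1 + 2 + 4 + 8 + 16 + 32) * (1 + 2657) = 63 * 2658 = 167454; answer 167454
Stage 3: S2 = 167454; d = 33; a(2) = -3*(-50) - 3*(33) = 51; iterating: a(2)=51, a(3)=-3, a(4)=-144, a(5)=441, a(6)=-891, a(7)=1350, a(8)=-1377, a(9)=81, a(10)=3888, a(11)=-11907, a(12)=24057, a(13)=-36450, a(14)=37179; answer 37179

37179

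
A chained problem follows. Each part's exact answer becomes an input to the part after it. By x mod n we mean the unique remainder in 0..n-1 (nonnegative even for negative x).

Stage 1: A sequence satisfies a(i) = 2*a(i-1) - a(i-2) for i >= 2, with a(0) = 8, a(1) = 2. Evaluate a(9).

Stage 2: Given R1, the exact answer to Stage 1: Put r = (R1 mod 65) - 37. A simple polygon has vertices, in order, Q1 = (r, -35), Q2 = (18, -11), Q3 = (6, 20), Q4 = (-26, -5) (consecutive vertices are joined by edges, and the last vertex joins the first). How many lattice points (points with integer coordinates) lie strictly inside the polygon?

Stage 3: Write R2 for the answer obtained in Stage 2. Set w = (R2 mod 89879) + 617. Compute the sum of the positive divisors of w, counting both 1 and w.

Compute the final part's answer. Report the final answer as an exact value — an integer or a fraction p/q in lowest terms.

Stage 1: a(2) = 2*(2) - 1*(8) = -4; iterating: a(2)=-4, a(3)=-10, a(4)=-16, a(5)=-22, a(6)=-28, a(7)=-34, a(8)=-40, a(9)=-46; answer -46
Stage 2: R1 = -46; r = -18; cross terms: (-18*-11 - 18*-35)=828, (18*20 - 6*-11)=426, (6*-5 - -26*20)=490, (-26*-35 - -18*-5)=820; twice the area = |2564| = 2564; area = 1282; boundary points = 12 + 1 + 1 + 2 = 16; strictly interior points = area - boundary/2 + 1 = 1275; answer 1275
Stage 3: R2 = 1275; w = 1892; 1892 = 2^2 * 11 * 43; sigma = (1 + 2 + 4) * (1 + 11) * (1 + 43) = 7 * 12 * 44 = 3696; answer 3696

3696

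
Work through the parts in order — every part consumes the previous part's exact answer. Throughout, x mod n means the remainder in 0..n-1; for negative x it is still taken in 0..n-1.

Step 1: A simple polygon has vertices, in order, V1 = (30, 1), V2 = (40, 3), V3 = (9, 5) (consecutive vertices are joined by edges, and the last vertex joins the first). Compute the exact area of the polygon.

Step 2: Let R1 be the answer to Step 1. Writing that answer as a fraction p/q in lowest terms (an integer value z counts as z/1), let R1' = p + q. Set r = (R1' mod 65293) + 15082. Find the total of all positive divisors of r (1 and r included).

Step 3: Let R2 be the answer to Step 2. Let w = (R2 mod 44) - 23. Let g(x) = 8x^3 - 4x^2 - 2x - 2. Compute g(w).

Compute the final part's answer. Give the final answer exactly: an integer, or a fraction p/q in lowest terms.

-2928

Step 1: cross terms: (30*3 - 40*1)=50, (40*5 - 9*3)=173, (9*1 - 30*5)=-141; twice the area = |82| = 82; area = 41; answer 41
Step 2: R1 = 41; threaded value p + q = 42; r = 15124; 15124 = 2^2 * 19 * 199; sigma = (1 + 2 + 4) * (1 + 19) * (1 + 199) = 7 * 20 * 200 = 28000; answer 28000
Step 3: R2 = 28000; w = -7; 8*(-7)^3 - 4*(-7)^2 - 2*(-7)^1 - 2 = (-2744) + (-196) + (14) + (-2) = -2928; answer -2928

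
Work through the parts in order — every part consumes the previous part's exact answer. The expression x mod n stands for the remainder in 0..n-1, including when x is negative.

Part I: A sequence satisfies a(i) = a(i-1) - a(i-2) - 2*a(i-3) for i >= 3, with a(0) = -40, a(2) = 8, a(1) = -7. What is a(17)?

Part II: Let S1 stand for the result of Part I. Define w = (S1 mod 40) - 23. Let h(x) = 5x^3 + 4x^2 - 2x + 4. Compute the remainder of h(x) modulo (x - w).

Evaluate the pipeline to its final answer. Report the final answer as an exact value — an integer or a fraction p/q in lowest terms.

Part I: a(3) = 1*(8) - 1*(-7) - 2*(-40) = 95; iterating: a(3)=95, a(4)=101, a(5)=-10, a(6)=-301, a(7)=-493, a(8)=-172, a(9)=923, a(10)=2081, a(11)=1502, a(12)=-2425, a(13)=-8089, a(14)=-8668, a(15)=4271, a(16)=29117, a(17)=42182; answer 42182
Part II: S1 = 42182; w = -1; remainder = value at the root: 5*(-1)^3 + 4*(-1)^2 - 2*(-1)^1 + 4 = (-5) + (4) + (2) + (4) = 5; answer 5

5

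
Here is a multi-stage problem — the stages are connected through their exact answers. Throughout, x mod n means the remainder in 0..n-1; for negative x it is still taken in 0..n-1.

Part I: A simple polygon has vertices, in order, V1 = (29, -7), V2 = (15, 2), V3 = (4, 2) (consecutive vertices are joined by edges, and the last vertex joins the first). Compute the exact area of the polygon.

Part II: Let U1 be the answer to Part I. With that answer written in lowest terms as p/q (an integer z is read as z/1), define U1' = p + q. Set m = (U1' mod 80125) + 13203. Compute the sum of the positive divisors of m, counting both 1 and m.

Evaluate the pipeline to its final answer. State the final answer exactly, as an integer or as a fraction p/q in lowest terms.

24960

Part I: cross terms: (29*2 - 15*-7)=163, (15*2 - 4*2)=22, (4*-7 - 29*2)=-86; twice the area = |99| = 99; area = 99/2; answer 99/2
Part II: U1 = 99/2; threaded value p + q = 101; m = 13304; 13304 = 2^3 * 1663; sigma = (1 + 2 + 4 + 8) * (1 + 1663) = 15 * 1664 = 24960; answer 24960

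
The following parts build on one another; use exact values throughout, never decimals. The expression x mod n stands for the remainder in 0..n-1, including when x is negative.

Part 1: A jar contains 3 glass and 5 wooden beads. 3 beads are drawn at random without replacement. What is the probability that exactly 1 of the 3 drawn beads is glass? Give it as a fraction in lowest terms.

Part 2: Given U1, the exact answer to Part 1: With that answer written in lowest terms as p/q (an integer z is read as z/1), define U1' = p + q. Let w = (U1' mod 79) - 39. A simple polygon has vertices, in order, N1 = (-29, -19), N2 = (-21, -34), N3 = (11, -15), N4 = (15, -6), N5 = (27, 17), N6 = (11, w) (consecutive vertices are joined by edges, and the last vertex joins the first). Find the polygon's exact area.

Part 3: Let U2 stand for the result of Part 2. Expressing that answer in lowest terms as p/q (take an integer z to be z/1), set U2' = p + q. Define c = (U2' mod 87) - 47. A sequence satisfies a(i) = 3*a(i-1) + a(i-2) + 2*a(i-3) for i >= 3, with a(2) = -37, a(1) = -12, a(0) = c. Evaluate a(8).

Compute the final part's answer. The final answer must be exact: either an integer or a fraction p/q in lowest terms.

Part 1: total draws C(8,3) = 56; favorable C(3,1)*C(5,2) = 30; P = 15/28; answer 15/28
Part 2: U1 = 15/28; threaded value p + q = 43; w = 4; cross terms: (-29*-34 - -21*-19)=587, (-21*-15 - 11*-34)=689, (11*-6 - 15*-15)=159, (15*17 - 27*-6)=417, (27*4 - 11*17)=-79, (11*-19 - -29*4)=-93; twice the area = |1680| = 1680; area = 840; answer 840
Part 3: U2 = 840; threaded value p + q = 841; c = 11; a(3) = 3*(-37) + 1*(-12) + 2*(11) = -101; iterating: a(3)=-101, a(4)=-364, a(5)=-1267, a(6)=-4367, a(7)=-15096, a(8)=-52189; answer -52189

-52189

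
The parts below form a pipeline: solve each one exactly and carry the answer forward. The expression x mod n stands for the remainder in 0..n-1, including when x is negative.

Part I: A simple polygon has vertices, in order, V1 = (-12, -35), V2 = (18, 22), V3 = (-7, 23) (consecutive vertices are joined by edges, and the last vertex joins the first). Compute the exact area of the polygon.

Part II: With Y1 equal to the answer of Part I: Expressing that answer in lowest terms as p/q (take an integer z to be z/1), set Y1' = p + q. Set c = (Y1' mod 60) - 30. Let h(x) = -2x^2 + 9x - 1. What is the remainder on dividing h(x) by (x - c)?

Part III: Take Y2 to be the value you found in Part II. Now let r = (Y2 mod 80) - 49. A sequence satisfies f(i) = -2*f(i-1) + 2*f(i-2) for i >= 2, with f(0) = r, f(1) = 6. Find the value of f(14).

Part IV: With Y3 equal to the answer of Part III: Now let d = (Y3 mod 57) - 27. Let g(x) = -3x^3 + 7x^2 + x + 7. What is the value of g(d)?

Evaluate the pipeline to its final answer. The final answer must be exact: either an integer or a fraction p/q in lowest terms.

57441

Part I: cross terms: (-12*22 - 18*-35)=366, (18*23 - -7*22)=568, (-7*-35 - -12*23)=521; twice the area = |1455| = 1455; area = 1455/2; answer 1455/2
Part II: Y1 = 1455/2; threaded value p + q = 1457; c = -13; remainder = value at the root: -2*(-13)^2 + 9*(-13)^1 - 1 = (-338) + (-117) + (-1) = -456; answer -456
Part III: Y2 = -456; r = -25; f(2) = -2*(6) + 2*(-25) = -62; iterating: f(2)=-62, f(3)=136, f(4)=-396, f(5)=1064, f(6)=-2920, f(7)=7968, f(8)=-21776, f(9)=59488, f(10)=-162528, f(11)=444032, f(12)=-1213120, f(13)=3314304, f(14)=-9054848; answer -9054848
Part IV: Y3 = -9054848; d = -26; -3*(-26)^3 + 7*(-26)^2 + 1*(-26)^1 + 7 = (52728) + (4732) + (-26) + (7) = 57441; answer 57441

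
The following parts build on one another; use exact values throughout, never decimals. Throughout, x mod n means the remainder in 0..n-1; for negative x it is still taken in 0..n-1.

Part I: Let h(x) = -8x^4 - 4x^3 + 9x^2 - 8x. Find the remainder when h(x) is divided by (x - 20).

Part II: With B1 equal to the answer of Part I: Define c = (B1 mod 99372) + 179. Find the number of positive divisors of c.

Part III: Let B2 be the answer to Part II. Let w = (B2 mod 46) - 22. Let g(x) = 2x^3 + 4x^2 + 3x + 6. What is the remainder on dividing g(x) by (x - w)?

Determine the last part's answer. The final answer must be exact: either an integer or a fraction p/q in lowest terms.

-7210

Part I: remainder = value at the root: -8*(20)^4 - 4*(20)^3 + 9*(20)^2 - 8*(20)^1 = (-1280000) + (-32000) + (3600) + (-160) = -1308560; answer -1308560
Part II: B1 = -1308560; c = 82827; 82827 = 3^2 * 9203; number of divisors = (2+1) * (1+1) = 6; answer 6
Part III: B2 = 6; w = -16; remainder = value at the root: 2*(-16)^3 + 4*(-16)^2 + 3*(-16)^1 + 6 = (-8192) + (1024) + (-48) + (6) = -7210; answer -7210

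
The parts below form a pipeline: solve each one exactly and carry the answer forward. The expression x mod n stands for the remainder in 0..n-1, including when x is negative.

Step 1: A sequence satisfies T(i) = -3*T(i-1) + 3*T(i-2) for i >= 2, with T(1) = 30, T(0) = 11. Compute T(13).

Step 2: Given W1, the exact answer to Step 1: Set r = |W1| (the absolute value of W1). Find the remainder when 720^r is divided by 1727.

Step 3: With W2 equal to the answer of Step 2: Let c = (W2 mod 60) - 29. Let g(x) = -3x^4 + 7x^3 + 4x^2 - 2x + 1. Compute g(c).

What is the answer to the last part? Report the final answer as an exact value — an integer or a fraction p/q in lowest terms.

-626339

Step 1: T(2) = -3*(30) + 3*(11) = -57; iterating: T(2)=-57, T(3)=261, T(4)=-954, T(5)=3645, T(6)=-13797, T(7)=52326, T(8)=-198369, T(9)=752085, T(10)=-2851362, T(11)=10810341, T(12)=-40985109, T(13)=155386350; answer 155386350
Step 2: W1 = 155386350; r = 155386350; squarings mod 1727: 720^1=720, 720^2=300, 720^4=196, 720^8=422, 720^16=203, 720^32=1488, 720^64=130, 720^128=1357, 720^256=467, 720^512=487, 720^1024=570, 720^2048=224, 720^4096=93, 720^8192=14, 720^16384=196, 720^32768=422, 720^65536=203, 720^131072=1488, 720^262144=130, 720^524288=1357, 720^1048576=467, 720^2097152=487, 720^4194304=570, 720^8388608=224, 720^16777216=93, 720^33554432=14, 720^67108864=196, 720^134217728=422; 720^155386350 = 720^2 * 720^4 * 720^8 * 720^32 * 720^64 * 720^128 * 720^256 * 720^65536 * 720^131072 * 720^4194304 * 720^16777216 * 720^134217728 = 771 (mod 1727); answer 771
Step 3: W2 = 771; c = 22; -3*(22)^4 + 7*(22)^3 + 4*(22)^2 - 2*(22)^1 + 1 = (-702768) + (74536) + (1936) + (-44) + (1) = -626339; answer -626339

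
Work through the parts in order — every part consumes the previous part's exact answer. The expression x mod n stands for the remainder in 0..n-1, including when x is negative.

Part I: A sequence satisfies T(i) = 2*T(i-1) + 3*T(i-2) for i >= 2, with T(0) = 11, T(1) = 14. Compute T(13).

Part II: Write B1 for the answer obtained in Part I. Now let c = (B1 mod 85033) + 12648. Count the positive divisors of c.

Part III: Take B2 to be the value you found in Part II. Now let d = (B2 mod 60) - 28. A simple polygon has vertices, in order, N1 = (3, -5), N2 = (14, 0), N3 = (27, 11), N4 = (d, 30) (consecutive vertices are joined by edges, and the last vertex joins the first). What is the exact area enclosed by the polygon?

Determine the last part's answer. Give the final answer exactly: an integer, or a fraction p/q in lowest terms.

Part I: T(2) = 2*(14) + 3*(11) = 61; iterating: T(2)=61, T(3)=164, T(4)=511, T(5)=1514, T(6)=4561, T(7)=13664, T(8)=41011, T(9)=123014, T(10)=369061, T(11)=1107164, T(12)=3321511, T(13)=9964514; answer 9964514
Part II: B1 = 9964514; c = 28301; 28301 = 7 * 13 * 311; number of divisors = (1+1) * (1+1) * (1+1) = 8; answer 8
Part III: B2 = 8; d = -20; cross terms: (3*0 - 14*-5)=70, (14*11 - 27*0)=154, (27*30 - -20*11)=1030, (-20*-5 - 3*30)=10; twice the area = |1264| = 1264; area = 632; answer 632

632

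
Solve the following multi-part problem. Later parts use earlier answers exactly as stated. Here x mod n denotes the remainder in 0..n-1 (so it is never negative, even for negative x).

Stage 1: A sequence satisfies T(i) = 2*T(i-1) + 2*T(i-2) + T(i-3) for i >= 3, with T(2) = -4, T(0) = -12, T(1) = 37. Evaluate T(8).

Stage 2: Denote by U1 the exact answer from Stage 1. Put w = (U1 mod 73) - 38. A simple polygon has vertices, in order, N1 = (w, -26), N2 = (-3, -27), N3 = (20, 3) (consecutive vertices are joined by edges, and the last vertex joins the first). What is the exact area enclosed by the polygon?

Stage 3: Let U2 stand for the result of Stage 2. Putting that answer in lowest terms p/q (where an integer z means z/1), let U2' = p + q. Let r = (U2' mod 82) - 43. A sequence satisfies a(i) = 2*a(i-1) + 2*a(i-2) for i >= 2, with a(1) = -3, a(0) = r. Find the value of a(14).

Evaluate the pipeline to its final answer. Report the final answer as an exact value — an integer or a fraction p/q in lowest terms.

Stage 1: T(3) = 2*(-4) + 2*(37) + 1*(-12) = 54; iterating: T(3)=54, T(4)=137, T(5)=378, T(6)=1084, T(7)=3061, T(8)=8668; answer 8668
Stage 2: U1 = 8668; w = 16; cross terms: (16*-27 - -3*-26)=-510, (-3*3 - 20*-27)=531, (20*-26 - 16*3)=-568; twice the area = |-547| = 547; area = 547/2; answer 547/2
Stage 3: U2 = 547/2; threaded value p + q = 549; r = 14; a(2) = 2*(-3) + 2*(14) = 22; iterating: a(2)=22, a(3)=38, a(4)=120, a(5)=316, a(6)=872, a(7)=2376, a(8)=6496, a(9)=17744, a(10)=48480, a(11)=132448, a(12)=361856, a(13)=988608, a(14)=2700928; answer 2700928

2700928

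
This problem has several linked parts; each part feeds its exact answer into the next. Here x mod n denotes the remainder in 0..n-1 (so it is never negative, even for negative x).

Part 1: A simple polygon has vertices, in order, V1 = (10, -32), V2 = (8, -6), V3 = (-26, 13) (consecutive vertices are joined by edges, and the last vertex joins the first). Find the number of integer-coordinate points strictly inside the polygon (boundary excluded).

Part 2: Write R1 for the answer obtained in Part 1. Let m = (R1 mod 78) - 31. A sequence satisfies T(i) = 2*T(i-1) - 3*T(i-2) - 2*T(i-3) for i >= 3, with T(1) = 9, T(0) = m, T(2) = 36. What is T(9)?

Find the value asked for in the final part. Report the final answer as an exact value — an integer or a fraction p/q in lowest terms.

Part 1: cross terms: (10*-6 - 8*-32)=196, (8*13 - -26*-6)=-52, (-26*-32 - 10*13)=702; twice the area = |846| = 846; area = 423; boundary points = 2 + 1 + 9 = 12; strictly interior points = area - boundary/2 + 1 = 418; answer 418
Part 2: R1 = 418; m = -3; T(3) = 2*(36) - 3*(9) - 2*(-3) = 51; iterating: T(3)=51, T(4)=-24, T(5)=-273, T(6)=-576, T(7)=-285, T(8)=1704, T(9)=5415; answer 5415

5415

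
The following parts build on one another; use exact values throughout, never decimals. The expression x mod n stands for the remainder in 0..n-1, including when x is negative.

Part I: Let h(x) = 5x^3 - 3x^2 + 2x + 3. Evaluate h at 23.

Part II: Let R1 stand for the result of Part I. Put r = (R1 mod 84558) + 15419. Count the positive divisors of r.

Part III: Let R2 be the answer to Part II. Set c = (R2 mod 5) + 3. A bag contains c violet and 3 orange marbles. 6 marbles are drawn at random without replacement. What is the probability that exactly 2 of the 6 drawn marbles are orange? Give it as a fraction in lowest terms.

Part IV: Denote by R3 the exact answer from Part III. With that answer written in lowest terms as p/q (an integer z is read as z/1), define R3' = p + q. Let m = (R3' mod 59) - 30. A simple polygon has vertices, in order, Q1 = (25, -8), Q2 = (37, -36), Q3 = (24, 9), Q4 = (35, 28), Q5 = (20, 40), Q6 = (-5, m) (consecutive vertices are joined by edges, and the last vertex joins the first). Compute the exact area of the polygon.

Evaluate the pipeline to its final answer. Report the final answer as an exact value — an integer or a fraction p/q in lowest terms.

Part I: 5*(23)^3 - 3*(23)^2 + 2*(23)^1 + 3 = (60835) + (-1587) + (46) + (3) = 59297; answer 59297
Part II: R1 = 59297; r = 74716; 74716 = 2^2 * 18679; number of divisors = (2+1) * (1+1) = 6; answer 6
Part III: R2 = 6; c = 4; total draws C(7,6) = 7; favorable C(3,2)*C(4,4) = 3; P = 3/7; answer 3/7
Part IV: R3 = 3/7; threaded value p + q = 10; m = -20; cross terms: (25*-36 - 37*-8)=-604, (37*9 - 24*-36)=1197, (24*28 - 35*9)=357, (35*40 - 20*28)=840, (20*-20 - -5*40)=-200, (-5*-8 - 25*-20)=540; twice the area = |2130| = 2130; area = 1065; answer 1065

1065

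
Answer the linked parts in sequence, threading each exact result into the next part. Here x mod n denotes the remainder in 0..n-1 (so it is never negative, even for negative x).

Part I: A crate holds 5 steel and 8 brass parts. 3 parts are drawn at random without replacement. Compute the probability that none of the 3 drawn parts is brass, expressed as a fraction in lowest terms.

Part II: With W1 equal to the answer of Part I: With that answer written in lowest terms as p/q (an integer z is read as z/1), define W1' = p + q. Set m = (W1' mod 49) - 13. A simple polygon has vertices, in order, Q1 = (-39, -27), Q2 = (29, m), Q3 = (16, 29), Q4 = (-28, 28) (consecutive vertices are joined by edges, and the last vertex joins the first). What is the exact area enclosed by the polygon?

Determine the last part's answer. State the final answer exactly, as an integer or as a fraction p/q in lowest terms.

Part I: total draws C(13,3) = 286; favorable C(5,3) = 10; P = 5/143; answer 5/143
Part II: W1 = 5/143; threaded value p + q = 148; m = -12; cross terms: (-39*-12 - 29*-27)=1251, (29*29 - 16*-12)=1033, (16*28 - -28*29)=1260, (-28*-27 - -39*28)=1848; twice the area = |5392| = 5392; area = 2696; answer 2696

2696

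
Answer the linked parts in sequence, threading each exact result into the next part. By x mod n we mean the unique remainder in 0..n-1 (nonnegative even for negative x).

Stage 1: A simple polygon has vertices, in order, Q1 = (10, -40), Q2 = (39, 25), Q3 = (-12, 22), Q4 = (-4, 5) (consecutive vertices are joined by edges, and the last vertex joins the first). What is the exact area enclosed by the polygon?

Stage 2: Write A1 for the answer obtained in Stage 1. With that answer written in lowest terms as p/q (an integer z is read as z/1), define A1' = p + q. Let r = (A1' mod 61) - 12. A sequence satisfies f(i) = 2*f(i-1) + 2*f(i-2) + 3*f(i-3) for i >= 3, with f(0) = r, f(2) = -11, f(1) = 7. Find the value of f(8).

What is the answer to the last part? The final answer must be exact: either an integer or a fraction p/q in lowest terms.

6541

Stage 1: cross terms: (10*25 - 39*-40)=1810, (39*22 - -12*25)=1158, (-12*5 - -4*22)=28, (-4*-40 - 10*5)=110; twice the area = |3106| = 3106; area = 1553; answer 1553
Stage 2: A1 = 1553; threaded value p + q = 1554; r = 17; f(3) = 2*(-11) + 2*(7) + 3*(17) = 43; iterating: f(3)=43, f(4)=85, f(5)=223, f(6)=745, f(7)=2191, f(8)=6541; answer 6541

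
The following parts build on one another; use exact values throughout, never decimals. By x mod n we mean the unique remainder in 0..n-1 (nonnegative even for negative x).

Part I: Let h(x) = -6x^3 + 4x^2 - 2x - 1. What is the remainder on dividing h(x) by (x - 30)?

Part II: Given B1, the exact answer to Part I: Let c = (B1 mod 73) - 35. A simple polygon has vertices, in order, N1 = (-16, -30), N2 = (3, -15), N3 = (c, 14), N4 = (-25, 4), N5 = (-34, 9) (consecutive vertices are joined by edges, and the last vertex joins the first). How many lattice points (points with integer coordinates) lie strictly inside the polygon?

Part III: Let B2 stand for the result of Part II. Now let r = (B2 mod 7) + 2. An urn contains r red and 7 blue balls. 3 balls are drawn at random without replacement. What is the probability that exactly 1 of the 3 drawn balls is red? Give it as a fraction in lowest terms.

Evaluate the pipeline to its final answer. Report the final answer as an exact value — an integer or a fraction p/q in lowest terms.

28/55

Part I: remainder = value at the root: -6*(30)^3 + 4*(30)^2 - 2*(30)^1 - 1 = (-162000) + (3600) + (-60) + (-1) = -158461; answer -158461
Part II: B1 = -158461; c = -13; cross terms: (-16*-15 - 3*-30)=330, (3*14 - -13*-15)=-153, (-13*4 - -25*14)=298, (-25*9 - -34*4)=-89, (-34*-30 - -16*9)=1164; twice the area = |1550| = 1550; area = 775; boundary points = 1 + 1 + 2 + 1 + 3 = 8; strictly interior points = area - boundary/2 + 1 = 772; answer 772
Part III: B2 = 772; r = 4; total draws C(11,3) = 165; favorable C(4,1)*C(7,2) = 84; P = 28/55; answer 28/55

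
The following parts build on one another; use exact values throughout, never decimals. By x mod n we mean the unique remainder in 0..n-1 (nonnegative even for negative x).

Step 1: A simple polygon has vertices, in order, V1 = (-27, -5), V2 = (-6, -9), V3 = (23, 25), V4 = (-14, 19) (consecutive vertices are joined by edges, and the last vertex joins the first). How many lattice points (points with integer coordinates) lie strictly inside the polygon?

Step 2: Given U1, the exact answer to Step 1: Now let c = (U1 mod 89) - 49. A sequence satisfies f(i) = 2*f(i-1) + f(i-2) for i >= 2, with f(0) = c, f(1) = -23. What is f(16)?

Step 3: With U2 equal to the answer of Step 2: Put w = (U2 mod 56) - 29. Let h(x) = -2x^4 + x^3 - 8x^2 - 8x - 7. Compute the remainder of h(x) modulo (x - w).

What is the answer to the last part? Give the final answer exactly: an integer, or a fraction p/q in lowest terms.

Step 1: cross terms: (-27*-9 - -6*-5)=213, (-6*25 - 23*-9)=57, (23*19 - -14*25)=787, (-14*-5 - -27*19)=583; twice the area = |1640| = 1640; area = 820; boundary points = 1 + 1 + 1 + 1 = 4; strictly interior points = area - boundary/2 + 1 = 819; answer 819
Step 2: U1 = 819; c = -31; f(2) = 2*(-23) + 1*(-31) = -77; iterating: f(2)=-77, f(3)=-177, f(4)=-431, f(5)=-1039, f(6)=-2509, f(7)=-6057, f(8)=-14623, f(9)=-35303, f(10)=-85229, f(11)=-205761, f(12)=-496751, f(13)=-1199263, f(14)=-2895277, f(15)=-6989817, f(16)=-16874911; answer -16874911
Step 3: U2 = -16874911; w = -12; remainder = value at the root: -2*(-12)^4 + 1*(-12)^3 - 8*(-12)^2 - 8*(-12)^1 - 7 = (-41472) + (-1728) + (-1152) + (96) + (-7) = -44263; answer -44263

-44263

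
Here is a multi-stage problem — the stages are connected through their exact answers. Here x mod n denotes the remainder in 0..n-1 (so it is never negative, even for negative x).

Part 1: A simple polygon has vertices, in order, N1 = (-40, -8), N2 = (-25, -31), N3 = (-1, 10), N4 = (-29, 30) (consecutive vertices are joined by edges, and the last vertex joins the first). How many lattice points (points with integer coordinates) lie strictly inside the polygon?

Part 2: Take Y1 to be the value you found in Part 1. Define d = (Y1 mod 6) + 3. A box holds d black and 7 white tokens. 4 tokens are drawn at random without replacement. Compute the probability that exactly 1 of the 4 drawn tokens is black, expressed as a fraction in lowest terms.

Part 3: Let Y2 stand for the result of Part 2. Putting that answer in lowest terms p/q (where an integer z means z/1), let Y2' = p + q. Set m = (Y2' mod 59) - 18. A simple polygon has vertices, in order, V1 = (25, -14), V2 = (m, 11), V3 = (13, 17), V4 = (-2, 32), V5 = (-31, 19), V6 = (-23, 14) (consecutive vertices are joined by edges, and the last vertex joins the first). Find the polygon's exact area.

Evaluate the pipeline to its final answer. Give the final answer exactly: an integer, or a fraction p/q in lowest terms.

Part 1: cross terms: (-40*-31 - -25*-8)=1040, (-25*10 - -1*-31)=-281, (-1*30 - -29*10)=260, (-29*-8 - -40*30)=1432; twice the area = |2451| = 2451; area = 2451/2; boundary points = 1 + 1 + 4 + 1 = 7; strictly interior points = area - boundary/2 + 1 = 1223; answer 1223
Part 2: Y1 = 1223; d = 8; total draws C(15,4) = 1365; favorable C(8,1)*C(7,3) = 280; P = 8/39; answer 8/39
Part 3: Y2 = 8/39; threaded value p + q = 47; m = 29; cross terms: (25*11 - 29*-14)=681, (29*17 - 13*11)=350, (13*32 - -2*17)=450, (-2*19 - -31*32)=954, (-31*14 - -23*19)=3, (-23*-14 - 25*14)=-28; twice the area = |2410| = 2410; area = 1205; answer 1205

1205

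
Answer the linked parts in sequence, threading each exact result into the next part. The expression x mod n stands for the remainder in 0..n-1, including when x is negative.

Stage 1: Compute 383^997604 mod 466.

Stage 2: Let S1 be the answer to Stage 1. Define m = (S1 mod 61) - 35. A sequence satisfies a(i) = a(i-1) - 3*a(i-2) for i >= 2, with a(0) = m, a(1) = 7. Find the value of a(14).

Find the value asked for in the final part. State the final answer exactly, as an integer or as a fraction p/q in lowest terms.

Stage 1: squarings mod 466: 383^1=383, 383^2=365, 383^4=415, 383^8=271, 383^16=279, 383^32=19, 383^64=361, 383^128=307, 383^256=117, 383^512=175, 383^1024=335, 383^2048=385, 383^4096=37, 383^8192=437, 383^16384=375, 383^32768=359, 383^65536=265, 383^131072=325, 383^262144=309, 383^524288=417; 383^997604 = 383^4 * 383^32 * 383^64 * 383^128 * 383^2048 * 383^4096 * 383^8192 * 383^65536 * 383^131072 * 383^262144 * 383^524288 = 415 (mod 466); answer 415
Stage 2: S1 = 415; m = 14; a(2) = 1*(7) - 3*(14) = -35; iterating: a(2)=-35, a(3)=-56, a(4)=49, a(5)=217, a(6)=70, a(7)=-581, a(8)=-791, a(9)=952, a(10)=3325, a(11)=469, a(12)=-9506, a(13)=-10913, a(14)=17605; answer 17605

17605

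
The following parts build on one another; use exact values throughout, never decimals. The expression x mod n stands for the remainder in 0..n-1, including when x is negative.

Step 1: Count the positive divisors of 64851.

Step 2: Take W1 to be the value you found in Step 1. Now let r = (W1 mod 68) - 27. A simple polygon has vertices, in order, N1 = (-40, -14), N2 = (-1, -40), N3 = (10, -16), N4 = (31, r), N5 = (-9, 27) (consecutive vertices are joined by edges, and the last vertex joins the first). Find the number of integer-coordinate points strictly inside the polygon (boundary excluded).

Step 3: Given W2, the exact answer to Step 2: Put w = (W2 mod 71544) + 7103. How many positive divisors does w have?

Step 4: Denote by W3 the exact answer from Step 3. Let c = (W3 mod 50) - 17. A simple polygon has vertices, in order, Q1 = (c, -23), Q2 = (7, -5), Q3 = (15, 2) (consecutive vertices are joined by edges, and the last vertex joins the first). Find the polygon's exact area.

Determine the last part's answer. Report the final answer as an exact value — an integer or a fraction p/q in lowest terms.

Step 1: 64851 = 3 * 21617; number of divisors = (1+1) * (1+1) = 4; answer 4
Step 2: W1 = 4; r = -23; cross terms: (-40*-40 - -1*-14)=1586, (-1*-16 - 10*-40)=416, (10*-23 - 31*-16)=266, (31*27 - -9*-23)=630, (-9*-14 - -40*27)=1206; twice the area = |4104| = 4104; area = 2052; boundary points = 13 + 1 + 7 + 10 + 1 = 32; strictly interior points = area - boundary/2 + 1 = 2037; answer 2037
Step 3: W2 = 2037; w = 9140; 9140 = 2^2 * 5 * 457; number of divisors = (2+1) * (1+1) * (1+1) = 12; answer 12
Step 4: W3 = 12; c = -5; cross terms: (-5*-5 - 7*-23)=186, (7*2 - 15*-5)=89, (15*-23 - -5*2)=-335; twice the area = |-60| = 60; area = 30; answer 30

30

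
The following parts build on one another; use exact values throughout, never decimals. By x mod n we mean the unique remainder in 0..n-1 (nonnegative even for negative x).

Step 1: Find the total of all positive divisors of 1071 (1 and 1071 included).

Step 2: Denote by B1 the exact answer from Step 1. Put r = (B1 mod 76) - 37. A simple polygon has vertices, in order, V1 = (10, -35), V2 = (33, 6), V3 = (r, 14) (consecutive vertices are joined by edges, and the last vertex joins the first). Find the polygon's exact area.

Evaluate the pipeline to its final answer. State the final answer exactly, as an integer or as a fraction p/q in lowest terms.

543

Step 1: 1071 = 3^2 * 7 * 17; sigma = (1 + 3 + 9) * (1 + 7) * (1 + 17) = 13 * 8 * 18 = 1872; answer 1872
Step 2: B1 = 1872; r = 11; cross terms: (10*6 - 33*-35)=1215, (33*14 - 11*6)=396, (11*-35 - 10*14)=-525; twice the area = |1086| = 1086; area = 543; answer 543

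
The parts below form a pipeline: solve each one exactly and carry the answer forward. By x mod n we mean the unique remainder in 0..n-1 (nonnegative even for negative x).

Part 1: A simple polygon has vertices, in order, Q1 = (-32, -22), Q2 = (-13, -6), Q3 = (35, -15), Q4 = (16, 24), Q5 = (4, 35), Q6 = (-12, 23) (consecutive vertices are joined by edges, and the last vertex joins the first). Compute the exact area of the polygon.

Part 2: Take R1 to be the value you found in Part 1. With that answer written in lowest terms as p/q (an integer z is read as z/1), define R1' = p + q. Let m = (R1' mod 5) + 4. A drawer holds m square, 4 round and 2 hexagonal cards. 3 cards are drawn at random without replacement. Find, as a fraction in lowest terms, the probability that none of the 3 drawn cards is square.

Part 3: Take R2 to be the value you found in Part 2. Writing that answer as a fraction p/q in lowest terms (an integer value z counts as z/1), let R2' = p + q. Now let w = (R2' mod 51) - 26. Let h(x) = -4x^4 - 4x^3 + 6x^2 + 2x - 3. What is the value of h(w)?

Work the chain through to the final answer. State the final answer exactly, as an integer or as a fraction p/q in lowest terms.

-546519

Part 1: cross terms: (-32*-6 - -13*-22)=-94, (-13*-15 - 35*-6)=405, (35*24 - 16*-15)=1080, (16*35 - 4*24)=464, (4*23 - -12*35)=512, (-12*-22 - -32*23)=1000; twice the area = |3367| = 3367; area = 3367/2; answer 3367/2
Part 2: R1 = 3367/2; threaded value p + q = 3369; m = 8; total draws C(14,3) = 364; favorable C(6,3) = 20; P = 5/91; answer 5/91
Part 3: R2 = 5/91; threaded value p + q = 96; w = 19; -4*(19)^4 - 4*(19)^3 + 6*(19)^2 + 2*(19)^1 - 3 = (-521284) + (-27436) + (2166) + (38) + (-3) = -546519; answer -546519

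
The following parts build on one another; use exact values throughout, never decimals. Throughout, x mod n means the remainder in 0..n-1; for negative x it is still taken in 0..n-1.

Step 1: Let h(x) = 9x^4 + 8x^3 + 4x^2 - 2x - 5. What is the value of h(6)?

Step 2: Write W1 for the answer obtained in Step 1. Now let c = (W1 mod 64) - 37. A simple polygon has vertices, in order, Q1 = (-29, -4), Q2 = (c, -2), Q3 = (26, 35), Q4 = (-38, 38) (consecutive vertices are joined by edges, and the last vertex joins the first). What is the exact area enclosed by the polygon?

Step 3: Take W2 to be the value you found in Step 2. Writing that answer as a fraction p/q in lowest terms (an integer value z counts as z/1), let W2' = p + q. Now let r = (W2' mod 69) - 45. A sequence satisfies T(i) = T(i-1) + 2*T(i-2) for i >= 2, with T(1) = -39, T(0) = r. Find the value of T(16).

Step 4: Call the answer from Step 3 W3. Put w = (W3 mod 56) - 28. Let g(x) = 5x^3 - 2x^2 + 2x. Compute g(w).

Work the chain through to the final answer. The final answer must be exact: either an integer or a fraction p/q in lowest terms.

-17355

Step 1: 9*(6)^4 + 8*(6)^3 + 4*(6)^2 - 2*(6)^1 - 5 = (11664) + (1728) + (144) + (-12) + (-5) = 13519; answer 13519
Step 2: W1 = 13519; c = -22; cross terms: (-29*-2 - -22*-4)=-30, (-22*35 - 26*-2)=-718, (26*38 - -38*35)=2318, (-38*-4 - -29*38)=1254; twice the area = |2824| = 2824; area = 1412; answer 1412
Step 3: W2 = 1412; threaded value p + q = 1413; r = -12; T(2) = 1*(-39) + 2*(-12) = -63; iterating: T(2)=-63, T(3)=-141, T(4)=-267, T(5)=-549, T(6)=-1083, T(7)=-2181, T(8)=-4347, T(9)=-8709, T(10)=-17403, T(11)=-34821, T(12)=-69627, T(13)=-139269, T(14)=-278523, T(15)=-557061, T(16)=-1114107; answer -1114107
Step 4: W3 = -1114107; w = -15; 5*(-15)^3 - 2*(-15)^2 + 2*(-15)^1 = (-16875) + (-450) + (-30) = -17355; answer -17355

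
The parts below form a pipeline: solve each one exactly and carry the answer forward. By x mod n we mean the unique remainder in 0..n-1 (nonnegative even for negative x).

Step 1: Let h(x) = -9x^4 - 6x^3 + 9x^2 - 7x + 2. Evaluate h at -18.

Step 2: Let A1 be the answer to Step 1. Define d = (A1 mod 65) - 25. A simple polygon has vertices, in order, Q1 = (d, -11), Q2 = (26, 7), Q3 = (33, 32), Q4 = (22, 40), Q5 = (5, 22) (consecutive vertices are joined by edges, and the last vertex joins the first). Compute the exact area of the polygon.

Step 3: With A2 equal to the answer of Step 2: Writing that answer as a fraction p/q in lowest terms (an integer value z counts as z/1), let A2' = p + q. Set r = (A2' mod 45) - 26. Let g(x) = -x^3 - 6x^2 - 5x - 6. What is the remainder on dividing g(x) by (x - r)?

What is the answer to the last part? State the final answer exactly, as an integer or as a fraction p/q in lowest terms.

3258

Step 1: -9*(-18)^4 - 6*(-18)^3 + 9*(-18)^2 - 7*(-18)^1 + 2 = (-944784) + (34992) + (2916) + (126) + (2) = -906748; answer -906748
Step 2: A1 = -906748; d = -23; cross terms: (-23*7 - 26*-11)=125, (26*32 - 33*7)=601, (33*40 - 22*32)=616, (22*22 - 5*40)=284, (5*-11 - -23*22)=451; twice the area = |2077| = 2077; area = 2077/2; answer 2077/2
Step 3: A2 = 2077/2; threaded value p + q = 2079; r = -17; remainder = value at the root: -1*(-17)^3 - 6*(-17)^2 - 5*(-17)^1 - 6 = (4913) + (-1734) + (85) + (-6) = 3258; answer 3258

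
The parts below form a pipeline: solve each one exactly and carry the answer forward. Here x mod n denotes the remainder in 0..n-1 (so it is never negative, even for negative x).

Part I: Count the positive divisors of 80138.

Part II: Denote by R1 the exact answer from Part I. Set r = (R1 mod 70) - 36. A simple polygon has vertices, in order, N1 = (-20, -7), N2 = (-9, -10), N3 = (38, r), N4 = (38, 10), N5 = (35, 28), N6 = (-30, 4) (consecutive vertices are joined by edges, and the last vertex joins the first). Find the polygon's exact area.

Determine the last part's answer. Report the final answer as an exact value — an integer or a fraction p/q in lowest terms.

Part I: 80138 = 2 * 17 * 2357; number of divisors = (1+1) * (1+1) * (1+1) = 8; answer 8
Part II: R1 = 8; r = -28; cross terms: (-20*-10 - -9*-7)=137, (-9*-28 - 38*-10)=632, (38*10 - 38*-28)=1444, (38*28 - 35*10)=714, (35*4 - -30*28)=980, (-30*-7 - -20*4)=290; twice the area = |4197| = 4197; area = 4197/2; answer 4197/2

4197/2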